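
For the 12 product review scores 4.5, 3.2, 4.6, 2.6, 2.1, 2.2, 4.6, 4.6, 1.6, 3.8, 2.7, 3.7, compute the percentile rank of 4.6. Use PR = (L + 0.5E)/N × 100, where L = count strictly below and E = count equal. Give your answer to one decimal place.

87.5

N = 12.
Strictly below 4.6: 9. Equal to 4.6: 3.
PR = (9 + 0.5·3)/12 × 100 = 87.5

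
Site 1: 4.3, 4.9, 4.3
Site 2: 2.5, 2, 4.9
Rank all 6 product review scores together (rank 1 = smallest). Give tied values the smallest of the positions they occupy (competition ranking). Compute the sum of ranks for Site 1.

11

Sorted (ascending): 2, 2.5, 4.3, 4.3, 4.9, 4.9
The 2 values of 4.3 occupy positions 3–4 → each gets rank 3.
The 2 values of 4.9 occupy positions 5–6 → each gets rank 5.
Site 1 values → pooled ranks: 4.3→3, 4.9→5, 4.3→3
Rank sum = 3 + 5 + 3 = 11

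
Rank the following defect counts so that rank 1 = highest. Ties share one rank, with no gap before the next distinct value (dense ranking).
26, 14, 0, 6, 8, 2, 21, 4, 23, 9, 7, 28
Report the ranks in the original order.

2, 5, 12, 9, 7, 11, 4, 10, 3, 6, 8, 1

Sorted (descending): 28, 26, 23, 21, 14, 9, 8, 7, 6, 4, 2, 0
No ties — each value takes its position as its rank.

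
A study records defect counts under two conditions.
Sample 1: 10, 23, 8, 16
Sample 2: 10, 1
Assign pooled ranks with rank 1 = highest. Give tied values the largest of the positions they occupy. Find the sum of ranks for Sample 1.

Sorted (descending): 23, 16, 10, 10, 8, 1
The 2 values of 10 occupy positions 3–4 → each gets rank 4.
Sample 1 values → pooled ranks: 10→4, 23→1, 8→5, 16→2
Rank sum = 4 + 1 + 5 + 2 = 12

12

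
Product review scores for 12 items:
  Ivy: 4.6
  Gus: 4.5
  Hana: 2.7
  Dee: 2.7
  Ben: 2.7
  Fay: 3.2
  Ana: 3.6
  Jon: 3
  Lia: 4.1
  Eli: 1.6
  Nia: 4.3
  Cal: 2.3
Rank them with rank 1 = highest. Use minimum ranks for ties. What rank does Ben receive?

8

Sorted (descending): 4.6, 4.5, 4.3, 4.1, 3.6, 3.2, 3, 2.7, 2.7, 2.7, 2.3, 1.6
The 3 values of 2.7 occupy positions 8–10 → each gets rank 8.
Ben has value 2.7 → rank 8.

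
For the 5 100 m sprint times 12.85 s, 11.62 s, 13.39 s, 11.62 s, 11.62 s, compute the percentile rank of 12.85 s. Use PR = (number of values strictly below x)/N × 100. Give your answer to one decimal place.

N = 5.
Strictly below 12.85: 3. Equal to 12.85: 1.
PR = 3/5 × 100 = 60.0

60.0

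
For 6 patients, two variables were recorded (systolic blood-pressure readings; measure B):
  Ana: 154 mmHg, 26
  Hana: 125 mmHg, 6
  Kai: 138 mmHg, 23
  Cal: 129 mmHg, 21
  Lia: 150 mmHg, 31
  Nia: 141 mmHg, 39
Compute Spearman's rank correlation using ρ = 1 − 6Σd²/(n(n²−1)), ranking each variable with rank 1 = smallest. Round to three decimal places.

0.771

Ranks of variable 1: 6, 1, 3, 2, 5, 4
Ranks of variable 2: 4, 1, 3, 2, 5, 6
d = r₁ − r₂: 2, 0, 0, 0, 0, -2
d²: 4, 0, 0, 0, 0, 4; Σd² = 8
ρ = 1 − 6·8/(6·35) = 1 − 48/210 = 0.771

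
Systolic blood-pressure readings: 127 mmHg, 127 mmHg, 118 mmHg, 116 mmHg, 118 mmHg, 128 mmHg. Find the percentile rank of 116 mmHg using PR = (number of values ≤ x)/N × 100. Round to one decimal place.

16.7

N = 6.
Strictly below 116: 0. Equal to 116: 1.
PR = 1/6 × 100 = 16.7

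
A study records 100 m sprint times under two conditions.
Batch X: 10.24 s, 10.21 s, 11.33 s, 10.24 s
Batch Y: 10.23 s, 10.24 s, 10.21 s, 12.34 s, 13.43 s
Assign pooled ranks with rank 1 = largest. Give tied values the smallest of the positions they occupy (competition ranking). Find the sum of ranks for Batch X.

Sorted (descending): 13.43, 12.34, 11.33, 10.24, 10.24, 10.24, 10.23, 10.21, 10.21
The 3 values of 10.24 occupy positions 4–6 → each gets rank 4.
The 2 values of 10.21 occupy positions 8–9 → each gets rank 8.
Batch X values → pooled ranks: 10.24→4, 10.21→8, 11.33→3, 10.24→4
Rank sum = 4 + 8 + 3 + 4 = 19

19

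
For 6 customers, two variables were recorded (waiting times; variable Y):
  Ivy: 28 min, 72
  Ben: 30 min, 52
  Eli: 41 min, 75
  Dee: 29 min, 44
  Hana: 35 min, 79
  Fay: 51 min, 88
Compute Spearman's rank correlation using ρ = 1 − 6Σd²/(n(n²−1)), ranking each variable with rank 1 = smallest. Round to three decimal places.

Ranks of variable 1: 1, 3, 5, 2, 4, 6
Ranks of variable 2: 3, 2, 4, 1, 5, 6
d = r₁ − r₂: -2, 1, 1, 1, -1, 0
d²: 4, 1, 1, 1, 1, 0; Σd² = 8
ρ = 1 − 6·8/(6·35) = 1 − 48/210 = 0.771

0.771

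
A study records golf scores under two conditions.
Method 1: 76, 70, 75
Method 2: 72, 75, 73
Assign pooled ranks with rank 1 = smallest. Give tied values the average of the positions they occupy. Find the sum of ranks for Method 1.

11.5

Sorted (ascending): 70, 72, 73, 75, 75, 76
The 2 values of 75 occupy positions 4–5 → average rank (4+5)/2 = 4.5.
Method 1 values → pooled ranks: 76→6, 70→1, 75→4.5
Rank sum = 6 + 1 + 4.5 = 11.5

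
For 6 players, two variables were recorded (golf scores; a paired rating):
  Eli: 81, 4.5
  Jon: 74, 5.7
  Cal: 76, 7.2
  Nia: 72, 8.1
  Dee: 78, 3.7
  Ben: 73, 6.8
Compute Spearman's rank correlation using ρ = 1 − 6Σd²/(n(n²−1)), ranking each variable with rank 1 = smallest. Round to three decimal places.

-0.771

Ranks of variable 1: 6, 3, 4, 1, 5, 2
Ranks of variable 2: 2, 3, 5, 6, 1, 4
d = r₁ − r₂: 4, 0, -1, -5, 4, -2
d²: 16, 0, 1, 25, 16, 4; Σd² = 62
ρ = 1 − 6·62/(6·35) = 1 − 372/210 = -0.771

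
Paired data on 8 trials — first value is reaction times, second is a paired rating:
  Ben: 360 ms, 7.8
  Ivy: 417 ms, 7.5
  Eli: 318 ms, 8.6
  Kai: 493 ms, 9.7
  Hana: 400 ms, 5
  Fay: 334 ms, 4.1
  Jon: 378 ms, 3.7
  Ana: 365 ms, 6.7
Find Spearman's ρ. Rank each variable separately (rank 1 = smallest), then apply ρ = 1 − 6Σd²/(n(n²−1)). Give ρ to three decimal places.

Ranks of variable 1: 3, 7, 1, 8, 6, 2, 5, 4
Ranks of variable 2: 6, 5, 7, 8, 3, 2, 1, 4
d = r₁ − r₂: -3, 2, -6, 0, 3, 0, 4, 0
d²: 9, 4, 36, 0, 9, 0, 16, 0; Σd² = 74
ρ = 1 − 6·74/(8·63) = 1 − 444/504 = 0.119

0.119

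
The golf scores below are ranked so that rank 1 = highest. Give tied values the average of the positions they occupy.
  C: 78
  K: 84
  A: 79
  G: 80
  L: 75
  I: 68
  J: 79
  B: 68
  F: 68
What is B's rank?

8

Sorted (descending): 84, 80, 79, 79, 78, 75, 68, 68, 68
The 2 values of 79 occupy positions 3–4 → average rank (3+4)/2 = 3.5.
The 3 values of 68 occupy positions 7–9 → average rank 8.
B has value 68 → rank 8.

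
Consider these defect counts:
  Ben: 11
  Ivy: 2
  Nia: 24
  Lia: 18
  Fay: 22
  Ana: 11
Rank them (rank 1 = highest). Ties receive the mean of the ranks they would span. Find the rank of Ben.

Sorted (descending): 24, 22, 18, 11, 11, 2
The 2 values of 11 occupy positions 4–5 → average rank (4+5)/2 = 4.5.
Ben has value 11 → rank 4.5.

4.5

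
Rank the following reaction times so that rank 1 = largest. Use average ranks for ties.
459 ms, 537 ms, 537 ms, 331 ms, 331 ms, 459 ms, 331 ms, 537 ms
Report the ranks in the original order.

Sorted (descending): 537, 537, 537, 459, 459, 331, 331, 331
The 3 values of 537 occupy positions 1–3 → average rank 2.
The 2 values of 459 occupy positions 4–5 → average rank (4+5)/2 = 4.5.
The 3 values of 331 occupy positions 6–8 → average rank 7.

4.5, 2, 2, 7, 7, 4.5, 7, 2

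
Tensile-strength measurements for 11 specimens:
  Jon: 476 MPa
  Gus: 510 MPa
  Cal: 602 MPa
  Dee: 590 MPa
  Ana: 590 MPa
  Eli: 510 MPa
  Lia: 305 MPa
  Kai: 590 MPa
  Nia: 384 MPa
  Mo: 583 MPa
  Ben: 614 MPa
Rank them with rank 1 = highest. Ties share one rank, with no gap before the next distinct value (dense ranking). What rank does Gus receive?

5

Sorted (descending): 614, 602, 590, 590, 590, 583, 510, 510, 476, 384, 305
The 3 values of 590 share dense rank 3.
The 2 values of 510 share dense rank 5.
Remaining distinct values take the next consecutive integers.
Gus has value 510 MPa → rank 5.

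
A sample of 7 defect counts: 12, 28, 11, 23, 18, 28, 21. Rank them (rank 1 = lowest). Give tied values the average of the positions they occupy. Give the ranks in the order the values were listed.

Sorted (ascending): 11, 12, 18, 21, 23, 28, 28
The 2 values of 28 occupy positions 6–7 → average rank (6+7)/2 = 6.5.

2, 6.5, 1, 5, 3, 6.5, 4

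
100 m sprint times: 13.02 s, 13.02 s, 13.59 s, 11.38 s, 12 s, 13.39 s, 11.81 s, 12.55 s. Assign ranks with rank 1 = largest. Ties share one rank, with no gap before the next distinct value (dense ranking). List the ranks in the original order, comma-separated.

Sorted (descending): 13.59, 13.39, 13.02, 13.02, 12.55, 12, 11.81, 11.38
The 2 values of 13.02 share dense rank 3.
Remaining distinct values take the next consecutive integers.

3, 3, 1, 7, 5, 2, 6, 4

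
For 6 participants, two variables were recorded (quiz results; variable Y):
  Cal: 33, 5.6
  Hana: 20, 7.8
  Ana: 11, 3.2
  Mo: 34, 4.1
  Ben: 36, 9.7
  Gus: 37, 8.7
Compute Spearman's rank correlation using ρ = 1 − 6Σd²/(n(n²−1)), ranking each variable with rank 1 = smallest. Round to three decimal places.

Ranks of variable 1: 3, 2, 1, 4, 5, 6
Ranks of variable 2: 3, 4, 1, 2, 6, 5
d = r₁ − r₂: 0, -2, 0, 2, -1, 1
d²: 0, 4, 0, 4, 1, 1; Σd² = 10
ρ = 1 − 6·10/(6·35) = 1 − 60/210 = 0.714

0.714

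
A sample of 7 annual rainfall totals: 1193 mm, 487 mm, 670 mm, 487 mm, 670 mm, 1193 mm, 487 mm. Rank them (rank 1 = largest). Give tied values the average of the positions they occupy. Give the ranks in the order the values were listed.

1.5, 6, 3.5, 6, 3.5, 1.5, 6

Sorted (descending): 1193, 1193, 670, 670, 487, 487, 487
The 2 values of 1193 occupy positions 1–2 → average rank (1+2)/2 = 1.5.
The 2 values of 670 occupy positions 3–4 → average rank (3+4)/2 = 3.5.
The 3 values of 487 occupy positions 5–7 → average rank 6.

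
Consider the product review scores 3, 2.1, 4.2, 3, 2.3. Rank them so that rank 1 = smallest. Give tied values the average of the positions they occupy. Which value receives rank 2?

Sorted (ascending): 2.1, 2.3, 3, 3, 4.2
The 2 values of 3 occupy positions 3–4 → average rank (3+4)/2 = 3.5.
Rank 2 → value 2.3.

2.3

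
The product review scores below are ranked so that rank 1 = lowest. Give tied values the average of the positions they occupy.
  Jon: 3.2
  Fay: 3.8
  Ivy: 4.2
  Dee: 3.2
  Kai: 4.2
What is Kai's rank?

Sorted (ascending): 3.2, 3.2, 3.8, 4.2, 4.2
The 2 values of 3.2 occupy positions 1–2 → average rank (1+2)/2 = 1.5.
The 2 values of 4.2 occupy positions 4–5 → average rank (4+5)/2 = 4.5.
Kai has value 4.2 → rank 4.5.

4.5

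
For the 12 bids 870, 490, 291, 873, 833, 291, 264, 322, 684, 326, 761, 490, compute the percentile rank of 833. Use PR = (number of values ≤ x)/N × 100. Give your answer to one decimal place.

N = 12.
Strictly below 833: 9. Equal to 833: 1.
PR = 10/12 × 100 = 83.3

83.3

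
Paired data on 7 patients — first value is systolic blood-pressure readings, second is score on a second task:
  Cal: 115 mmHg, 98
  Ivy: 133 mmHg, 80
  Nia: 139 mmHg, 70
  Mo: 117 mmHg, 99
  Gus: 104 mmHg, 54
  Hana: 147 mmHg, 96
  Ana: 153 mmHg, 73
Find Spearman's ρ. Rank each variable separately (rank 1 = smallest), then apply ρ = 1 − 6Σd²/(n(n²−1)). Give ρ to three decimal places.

-0.036

Ranks of variable 1: 2, 4, 5, 3, 1, 6, 7
Ranks of variable 2: 6, 4, 2, 7, 1, 5, 3
d = r₁ − r₂: -4, 0, 3, -4, 0, 1, 4
d²: 16, 0, 9, 16, 0, 1, 16; Σd² = 58
ρ = 1 − 6·58/(7·48) = 1 − 348/336 = -0.036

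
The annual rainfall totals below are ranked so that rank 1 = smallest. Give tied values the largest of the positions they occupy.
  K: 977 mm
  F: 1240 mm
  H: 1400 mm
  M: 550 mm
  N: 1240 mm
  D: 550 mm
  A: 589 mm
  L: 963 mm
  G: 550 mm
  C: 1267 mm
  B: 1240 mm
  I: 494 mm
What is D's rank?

Sorted (ascending): 494, 550, 550, 550, 589, 963, 977, 1240, 1240, 1240, 1267, 1400
The 3 values of 550 occupy positions 2–4 → each gets rank 4.
The 3 values of 1240 occupy positions 8–10 → each gets rank 10.
D has value 550 mm → rank 4.

4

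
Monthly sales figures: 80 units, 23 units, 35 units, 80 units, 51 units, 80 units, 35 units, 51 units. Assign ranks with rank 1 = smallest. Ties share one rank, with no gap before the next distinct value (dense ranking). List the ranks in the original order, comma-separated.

4, 1, 2, 4, 3, 4, 2, 3

Sorted (ascending): 23, 35, 35, 51, 51, 80, 80, 80
The 2 values of 35 share dense rank 2.
The 2 values of 51 share dense rank 3.
The 3 values of 80 share dense rank 4.
Remaining distinct values take the next consecutive integers.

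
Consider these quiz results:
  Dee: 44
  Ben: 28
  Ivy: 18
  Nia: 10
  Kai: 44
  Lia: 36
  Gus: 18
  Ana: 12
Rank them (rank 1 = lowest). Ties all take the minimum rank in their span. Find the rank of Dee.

Sorted (ascending): 10, 12, 18, 18, 28, 36, 44, 44
The 2 values of 18 occupy positions 3–4 → each gets rank 3.
The 2 values of 44 occupy positions 7–8 → each gets rank 7.
Dee has value 44 → rank 7.

7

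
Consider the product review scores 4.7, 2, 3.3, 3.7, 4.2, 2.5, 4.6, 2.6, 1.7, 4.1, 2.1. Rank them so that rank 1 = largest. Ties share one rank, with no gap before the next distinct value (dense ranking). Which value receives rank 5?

Sorted (descending): 4.7, 4.6, 4.2, 4.1, 3.7, 3.3, 2.6, 2.5, 2.1, 2, 1.7
No ties — each value takes its position as its rank.
Rank 5 → value 3.7.

3.7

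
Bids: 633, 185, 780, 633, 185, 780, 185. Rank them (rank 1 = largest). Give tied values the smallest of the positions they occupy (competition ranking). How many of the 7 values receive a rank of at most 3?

4

Sorted (descending): 780, 780, 633, 633, 185, 185, 185
The 2 values of 780 occupy positions 1–2 → each gets rank 1.
The 2 values of 633 occupy positions 3–4 → each gets rank 3.
The 3 values of 185 occupy positions 5–7 → each gets rank 5.
Ranks ≤ 3: {1, 1, 3, 3} → 4 values.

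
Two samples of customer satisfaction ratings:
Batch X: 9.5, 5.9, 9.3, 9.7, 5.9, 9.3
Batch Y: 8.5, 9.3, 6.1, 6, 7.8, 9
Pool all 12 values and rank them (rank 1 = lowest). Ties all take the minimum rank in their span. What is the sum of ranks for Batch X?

41

Sorted (ascending): 5.9, 5.9, 6, 6.1, 7.8, 8.5, 9, 9.3, 9.3, 9.3, 9.5, 9.7
The 2 values of 5.9 occupy positions 1–2 → each gets rank 1.
The 3 values of 9.3 occupy positions 8–10 → each gets rank 8.
Batch X values → pooled ranks: 9.5→11, 5.9→1, 9.3→8, 9.7→12, 5.9→1, 9.3→8
Rank sum = 11 + 1 + 8 + 12 + 1 + 8 = 41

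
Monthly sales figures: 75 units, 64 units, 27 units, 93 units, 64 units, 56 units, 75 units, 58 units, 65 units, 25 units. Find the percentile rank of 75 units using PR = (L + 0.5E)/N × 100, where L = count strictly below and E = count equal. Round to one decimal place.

80.0

N = 10.
Strictly below 75: 7. Equal to 75: 2.
PR = (7 + 0.5·2)/10 × 100 = 80.0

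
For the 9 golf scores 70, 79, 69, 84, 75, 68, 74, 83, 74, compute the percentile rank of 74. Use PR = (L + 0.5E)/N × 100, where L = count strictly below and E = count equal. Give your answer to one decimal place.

44.4

N = 9.
Strictly below 74: 3. Equal to 74: 2.
PR = (3 + 0.5·2)/9 × 100 = 44.4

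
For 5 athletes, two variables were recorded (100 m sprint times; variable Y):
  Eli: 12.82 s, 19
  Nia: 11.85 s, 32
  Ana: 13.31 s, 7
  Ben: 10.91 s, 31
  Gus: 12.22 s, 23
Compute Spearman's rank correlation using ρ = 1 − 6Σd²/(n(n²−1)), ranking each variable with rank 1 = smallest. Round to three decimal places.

-0.900

Ranks of variable 1: 4, 2, 5, 1, 3
Ranks of variable 2: 2, 5, 1, 4, 3
d = r₁ − r₂: 2, -3, 4, -3, 0
d²: 4, 9, 16, 9, 0; Σd² = 38
ρ = 1 − 6·38/(5·24) = 1 − 228/120 = -0.900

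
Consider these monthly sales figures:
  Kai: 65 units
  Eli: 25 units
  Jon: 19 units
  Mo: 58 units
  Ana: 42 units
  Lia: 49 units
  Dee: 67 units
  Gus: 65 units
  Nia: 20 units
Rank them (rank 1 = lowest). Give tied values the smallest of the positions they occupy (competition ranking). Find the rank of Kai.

Sorted (ascending): 19, 20, 25, 42, 49, 58, 65, 65, 67
The 2 values of 65 occupy positions 7–8 → each gets rank 7.
Kai has value 65 units → rank 7.

7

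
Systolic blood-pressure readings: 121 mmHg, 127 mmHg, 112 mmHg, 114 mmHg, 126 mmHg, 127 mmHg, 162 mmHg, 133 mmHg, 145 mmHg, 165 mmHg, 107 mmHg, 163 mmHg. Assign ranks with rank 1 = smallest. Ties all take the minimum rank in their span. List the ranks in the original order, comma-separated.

Sorted (ascending): 107, 112, 114, 121, 126, 127, 127, 133, 145, 162, 163, 165
The 2 values of 127 occupy positions 6–7 → each gets rank 6.

4, 6, 2, 3, 5, 6, 10, 8, 9, 12, 1, 11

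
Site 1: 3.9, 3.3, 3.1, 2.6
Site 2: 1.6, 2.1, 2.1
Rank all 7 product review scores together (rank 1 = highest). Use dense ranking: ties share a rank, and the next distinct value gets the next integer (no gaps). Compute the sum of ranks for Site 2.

Sorted (descending): 3.9, 3.3, 3.1, 2.6, 2.1, 2.1, 1.6
The 2 values of 2.1 share dense rank 5.
Remaining distinct values take the next consecutive integers.
Site 2 values → pooled ranks: 1.6→6, 2.1→5, 2.1→5
Rank sum = 6 + 5 + 5 = 16

16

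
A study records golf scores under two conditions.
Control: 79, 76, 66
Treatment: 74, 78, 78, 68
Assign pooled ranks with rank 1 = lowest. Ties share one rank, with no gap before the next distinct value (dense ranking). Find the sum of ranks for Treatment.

15

Sorted (ascending): 66, 68, 74, 76, 78, 78, 79
The 2 values of 78 share dense rank 5.
Remaining distinct values take the next consecutive integers.
Treatment values → pooled ranks: 74→3, 78→5, 78→5, 68→2
Rank sum = 3 + 5 + 5 + 2 = 15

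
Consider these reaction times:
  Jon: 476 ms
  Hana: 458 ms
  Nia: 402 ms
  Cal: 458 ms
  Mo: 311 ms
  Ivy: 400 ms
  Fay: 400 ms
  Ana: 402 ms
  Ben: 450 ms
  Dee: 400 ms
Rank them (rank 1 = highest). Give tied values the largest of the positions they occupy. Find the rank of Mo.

10

Sorted (descending): 476, 458, 458, 450, 402, 402, 400, 400, 400, 311
The 2 values of 458 occupy positions 2–3 → each gets rank 3.
The 2 values of 402 occupy positions 5–6 → each gets rank 6.
The 3 values of 400 occupy positions 7–9 → each gets rank 9.
Mo has value 311 ms → rank 10.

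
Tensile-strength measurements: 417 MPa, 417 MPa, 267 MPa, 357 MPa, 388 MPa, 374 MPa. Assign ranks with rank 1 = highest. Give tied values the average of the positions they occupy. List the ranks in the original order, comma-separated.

1.5, 1.5, 6, 5, 3, 4

Sorted (descending): 417, 417, 388, 374, 357, 267
The 2 values of 417 occupy positions 1–2 → average rank (1+2)/2 = 1.5.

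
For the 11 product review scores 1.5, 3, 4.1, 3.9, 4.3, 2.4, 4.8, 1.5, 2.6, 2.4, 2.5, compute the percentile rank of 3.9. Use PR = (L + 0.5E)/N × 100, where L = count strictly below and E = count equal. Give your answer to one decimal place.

N = 11.
Strictly below 3.9: 7. Equal to 3.9: 1.
PR = (7 + 0.5·1)/11 × 100 = 68.2

68.2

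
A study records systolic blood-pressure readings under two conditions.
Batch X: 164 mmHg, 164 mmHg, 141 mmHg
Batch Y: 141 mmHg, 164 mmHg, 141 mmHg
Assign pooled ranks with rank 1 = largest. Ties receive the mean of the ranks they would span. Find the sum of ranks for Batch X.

9

Sorted (descending): 164, 164, 164, 141, 141, 141
The 3 values of 164 occupy positions 1–3 → average rank 2.
The 3 values of 141 occupy positions 4–6 → average rank 5.
Batch X values → pooled ranks: 164→2, 164→2, 141→5
Rank sum = 2 + 2 + 5 = 9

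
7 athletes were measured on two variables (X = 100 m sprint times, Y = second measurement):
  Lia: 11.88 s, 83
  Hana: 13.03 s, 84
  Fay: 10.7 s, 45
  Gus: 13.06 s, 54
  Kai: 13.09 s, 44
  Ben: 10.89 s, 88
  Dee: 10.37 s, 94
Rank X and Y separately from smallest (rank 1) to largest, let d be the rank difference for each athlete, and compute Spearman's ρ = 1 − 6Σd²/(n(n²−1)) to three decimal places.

-0.607

Ranks of variable 1: 4, 5, 2, 6, 7, 3, 1
Ranks of variable 2: 4, 5, 2, 3, 1, 6, 7
d = r₁ − r₂: 0, 0, 0, 3, 6, -3, -6
d²: 0, 0, 0, 9, 36, 9, 36; Σd² = 90
ρ = 1 − 6·90/(7·48) = 1 − 540/336 = -0.607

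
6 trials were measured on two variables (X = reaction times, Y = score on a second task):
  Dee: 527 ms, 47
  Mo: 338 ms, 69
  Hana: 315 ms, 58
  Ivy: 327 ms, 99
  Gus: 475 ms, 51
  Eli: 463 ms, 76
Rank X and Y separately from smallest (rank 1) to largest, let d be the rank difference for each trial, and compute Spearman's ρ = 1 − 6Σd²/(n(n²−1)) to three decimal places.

-0.600

Ranks of variable 1: 6, 3, 1, 2, 5, 4
Ranks of variable 2: 1, 4, 3, 6, 2, 5
d = r₁ − r₂: 5, -1, -2, -4, 3, -1
d²: 25, 1, 4, 16, 9, 1; Σd² = 56
ρ = 1 − 6·56/(6·35) = 1 − 336/210 = -0.600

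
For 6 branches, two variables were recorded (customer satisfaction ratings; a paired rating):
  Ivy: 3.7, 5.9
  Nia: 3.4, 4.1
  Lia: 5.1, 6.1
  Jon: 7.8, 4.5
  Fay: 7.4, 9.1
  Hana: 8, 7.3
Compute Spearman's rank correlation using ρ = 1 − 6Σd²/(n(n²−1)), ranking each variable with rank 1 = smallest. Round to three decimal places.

Ranks of variable 1: 2, 1, 3, 5, 4, 6
Ranks of variable 2: 3, 1, 4, 2, 6, 5
d = r₁ − r₂: -1, 0, -1, 3, -2, 1
d²: 1, 0, 1, 9, 4, 1; Σd² = 16
ρ = 1 − 6·16/(6·35) = 1 − 96/210 = 0.543

0.543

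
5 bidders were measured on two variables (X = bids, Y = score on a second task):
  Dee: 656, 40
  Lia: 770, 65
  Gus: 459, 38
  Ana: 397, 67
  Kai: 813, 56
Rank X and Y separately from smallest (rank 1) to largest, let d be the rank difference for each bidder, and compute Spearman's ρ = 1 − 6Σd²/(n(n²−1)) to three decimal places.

-0.100

Ranks of variable 1: 3, 4, 2, 1, 5
Ranks of variable 2: 2, 4, 1, 5, 3
d = r₁ − r₂: 1, 0, 1, -4, 2
d²: 1, 0, 1, 16, 4; Σd² = 22
ρ = 1 − 6·22/(5·24) = 1 − 132/120 = -0.100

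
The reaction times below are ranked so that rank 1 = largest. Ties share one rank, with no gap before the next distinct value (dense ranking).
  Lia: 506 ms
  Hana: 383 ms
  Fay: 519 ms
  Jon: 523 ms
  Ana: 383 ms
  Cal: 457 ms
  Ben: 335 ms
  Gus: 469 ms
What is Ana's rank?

Sorted (descending): 523, 519, 506, 469, 457, 383, 383, 335
The 2 values of 383 share dense rank 6.
Remaining distinct values take the next consecutive integers.
Ana has value 383 ms → rank 6.

6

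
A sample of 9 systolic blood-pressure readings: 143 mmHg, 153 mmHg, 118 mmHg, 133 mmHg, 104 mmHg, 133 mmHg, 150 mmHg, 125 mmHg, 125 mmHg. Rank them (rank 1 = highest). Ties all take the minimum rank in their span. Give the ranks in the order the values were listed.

3, 1, 8, 4, 9, 4, 2, 6, 6

Sorted (descending): 153, 150, 143, 133, 133, 125, 125, 118, 104
The 2 values of 133 occupy positions 4–5 → each gets rank 4.
The 2 values of 125 occupy positions 6–7 → each gets rank 6.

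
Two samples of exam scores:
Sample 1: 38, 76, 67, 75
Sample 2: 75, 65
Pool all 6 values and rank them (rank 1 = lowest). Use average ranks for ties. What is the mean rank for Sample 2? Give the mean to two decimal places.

Sorted (ascending): 38, 65, 67, 75, 75, 76
The 2 values of 75 occupy positions 4–5 → average rank (4+5)/2 = 4.5.
Sample 2 values → pooled ranks: 75→4.5, 65→2
Mean rank = (4.5 + 2) / 2 = 3.25

3.25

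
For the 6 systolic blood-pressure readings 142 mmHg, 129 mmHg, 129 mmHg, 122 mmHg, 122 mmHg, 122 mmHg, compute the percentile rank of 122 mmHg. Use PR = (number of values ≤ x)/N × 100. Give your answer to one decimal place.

50.0

N = 6.
Strictly below 122: 0. Equal to 122: 3.
PR = 3/6 × 100 = 50.0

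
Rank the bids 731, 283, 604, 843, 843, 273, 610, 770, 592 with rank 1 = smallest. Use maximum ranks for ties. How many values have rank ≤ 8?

7

Sorted (ascending): 273, 283, 592, 604, 610, 731, 770, 843, 843
The 2 values of 843 occupy positions 8–9 → each gets rank 9.
Ranks ≤ 8: {1, 2, 3, 4, 5, 6, 7} → 7 values.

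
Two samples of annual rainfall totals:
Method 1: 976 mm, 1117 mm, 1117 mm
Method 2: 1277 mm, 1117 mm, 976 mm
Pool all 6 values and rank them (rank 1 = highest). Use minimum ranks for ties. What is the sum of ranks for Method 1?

9

Sorted (descending): 1277, 1117, 1117, 1117, 976, 976
The 3 values of 1117 occupy positions 2–4 → each gets rank 2.
The 2 values of 976 occupy positions 5–6 → each gets rank 5.
Method 1 values → pooled ranks: 976→5, 1117→2, 1117→2
Rank sum = 5 + 2 + 2 = 9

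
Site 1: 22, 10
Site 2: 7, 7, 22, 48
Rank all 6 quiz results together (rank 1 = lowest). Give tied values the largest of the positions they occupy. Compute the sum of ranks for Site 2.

15

Sorted (ascending): 7, 7, 10, 22, 22, 48
The 2 values of 7 occupy positions 1–2 → each gets rank 2.
The 2 values of 22 occupy positions 4–5 → each gets rank 5.
Site 2 values → pooled ranks: 7→2, 7→2, 22→5, 48→6
Rank sum = 2 + 2 + 5 + 6 = 15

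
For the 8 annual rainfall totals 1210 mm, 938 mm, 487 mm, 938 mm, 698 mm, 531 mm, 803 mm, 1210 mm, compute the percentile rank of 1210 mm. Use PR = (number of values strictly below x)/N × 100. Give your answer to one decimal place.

75.0

N = 8.
Strictly below 1210: 6. Equal to 1210: 2.
PR = 6/8 × 100 = 75.0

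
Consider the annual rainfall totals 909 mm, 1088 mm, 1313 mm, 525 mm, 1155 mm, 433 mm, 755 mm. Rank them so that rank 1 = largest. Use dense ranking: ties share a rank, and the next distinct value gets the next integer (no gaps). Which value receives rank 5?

Sorted (descending): 1313, 1155, 1088, 909, 755, 525, 433
No ties — each value takes its position as its rank.
Rank 5 → value 755.

755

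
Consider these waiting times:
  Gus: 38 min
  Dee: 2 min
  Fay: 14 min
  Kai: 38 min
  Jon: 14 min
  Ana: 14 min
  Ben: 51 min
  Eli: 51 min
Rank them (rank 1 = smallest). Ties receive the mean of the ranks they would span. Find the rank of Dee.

1

Sorted (ascending): 2, 14, 14, 14, 38, 38, 51, 51
The 3 values of 14 occupy positions 2–4 → average rank 3.
The 2 values of 38 occupy positions 5–6 → average rank (5+6)/2 = 5.5.
The 2 values of 51 occupy positions 7–8 → average rank (7+8)/2 = 7.5.
Dee has value 2 min → rank 1.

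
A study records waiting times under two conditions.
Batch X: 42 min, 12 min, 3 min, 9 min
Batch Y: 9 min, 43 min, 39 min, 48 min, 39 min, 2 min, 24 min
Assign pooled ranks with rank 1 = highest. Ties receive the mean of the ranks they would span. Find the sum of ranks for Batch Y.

37.5

Sorted (descending): 48, 43, 42, 39, 39, 24, 12, 9, 9, 3, 2
The 2 values of 39 occupy positions 4–5 → average rank (4+5)/2 = 4.5.
The 2 values of 9 occupy positions 8–9 → average rank (8+9)/2 = 8.5.
Batch Y values → pooled ranks: 9→8.5, 43→2, 39→4.5, 48→1, 39→4.5, 2→11, 24→6
Rank sum = 8.5 + 2 + 4.5 + 1 + 4.5 + 11 + 6 = 37.5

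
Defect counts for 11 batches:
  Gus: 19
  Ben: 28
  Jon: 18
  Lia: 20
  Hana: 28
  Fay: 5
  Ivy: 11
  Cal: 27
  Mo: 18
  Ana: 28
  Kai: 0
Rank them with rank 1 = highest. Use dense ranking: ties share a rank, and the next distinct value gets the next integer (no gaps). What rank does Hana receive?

1

Sorted (descending): 28, 28, 28, 27, 20, 19, 18, 18, 11, 5, 0
The 3 values of 28 share dense rank 1.
The 2 values of 18 share dense rank 5.
Remaining distinct values take the next consecutive integers.
Hana has value 28 → rank 1.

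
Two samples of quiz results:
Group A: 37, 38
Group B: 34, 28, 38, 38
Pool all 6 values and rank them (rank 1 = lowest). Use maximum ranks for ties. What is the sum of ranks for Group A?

9

Sorted (ascending): 28, 34, 37, 38, 38, 38
The 3 values of 38 occupy positions 4–6 → each gets rank 6.
Group A values → pooled ranks: 37→3, 38→6
Rank sum = 3 + 6 = 9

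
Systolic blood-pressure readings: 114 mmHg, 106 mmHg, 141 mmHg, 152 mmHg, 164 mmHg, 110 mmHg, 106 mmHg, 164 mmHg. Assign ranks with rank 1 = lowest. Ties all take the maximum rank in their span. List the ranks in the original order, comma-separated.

Sorted (ascending): 106, 106, 110, 114, 141, 152, 164, 164
The 2 values of 106 occupy positions 1–2 → each gets rank 2.
The 2 values of 164 occupy positions 7–8 → each gets rank 8.

4, 2, 5, 6, 8, 3, 2, 8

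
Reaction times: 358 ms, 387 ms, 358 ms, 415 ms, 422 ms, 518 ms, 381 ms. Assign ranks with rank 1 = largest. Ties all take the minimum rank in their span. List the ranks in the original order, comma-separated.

6, 4, 6, 3, 2, 1, 5

Sorted (descending): 518, 422, 415, 387, 381, 358, 358
The 2 values of 358 occupy positions 6–7 → each gets rank 6.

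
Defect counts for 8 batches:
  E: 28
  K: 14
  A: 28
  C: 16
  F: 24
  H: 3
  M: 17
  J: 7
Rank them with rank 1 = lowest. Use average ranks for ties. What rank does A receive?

Sorted (ascending): 3, 7, 14, 16, 17, 24, 28, 28
The 2 values of 28 occupy positions 7–8 → average rank (7+8)/2 = 7.5.
A has value 28 → rank 7.5.

7.5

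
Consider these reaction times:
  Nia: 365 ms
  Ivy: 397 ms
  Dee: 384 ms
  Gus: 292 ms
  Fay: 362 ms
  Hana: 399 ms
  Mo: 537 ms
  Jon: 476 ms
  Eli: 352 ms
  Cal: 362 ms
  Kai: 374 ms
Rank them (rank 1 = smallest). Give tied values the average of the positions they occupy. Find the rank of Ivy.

Sorted (ascending): 292, 352, 362, 362, 365, 374, 384, 397, 399, 476, 537
The 2 values of 362 occupy positions 3–4 → average rank (3+4)/2 = 3.5.
Ivy has value 397 ms → rank 8.

8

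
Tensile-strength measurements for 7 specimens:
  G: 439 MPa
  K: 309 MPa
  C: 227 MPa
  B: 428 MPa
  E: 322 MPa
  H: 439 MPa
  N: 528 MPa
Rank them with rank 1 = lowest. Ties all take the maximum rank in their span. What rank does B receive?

Sorted (ascending): 227, 309, 322, 428, 439, 439, 528
The 2 values of 439 occupy positions 5–6 → each gets rank 6.
B has value 428 MPa → rank 4.

4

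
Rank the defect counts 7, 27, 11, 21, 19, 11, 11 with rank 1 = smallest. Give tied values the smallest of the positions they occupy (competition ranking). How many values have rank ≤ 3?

4

Sorted (ascending): 7, 11, 11, 11, 19, 21, 27
The 3 values of 11 occupy positions 2–4 → each gets rank 2.
Ranks ≤ 3: {1, 2, 2, 2} → 4 values.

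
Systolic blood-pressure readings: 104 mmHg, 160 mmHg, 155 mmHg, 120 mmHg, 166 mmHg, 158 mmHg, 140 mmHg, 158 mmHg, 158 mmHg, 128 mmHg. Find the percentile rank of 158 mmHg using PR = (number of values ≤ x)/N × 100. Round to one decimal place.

80.0

N = 10.
Strictly below 158: 5. Equal to 158: 3.
PR = 8/10 × 100 = 80.0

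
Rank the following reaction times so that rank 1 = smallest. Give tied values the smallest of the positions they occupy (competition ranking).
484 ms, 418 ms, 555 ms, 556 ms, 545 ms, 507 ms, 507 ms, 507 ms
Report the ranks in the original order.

Sorted (ascending): 418, 484, 507, 507, 507, 545, 555, 556
The 3 values of 507 occupy positions 3–5 → each gets rank 3.

2, 1, 7, 8, 6, 3, 3, 3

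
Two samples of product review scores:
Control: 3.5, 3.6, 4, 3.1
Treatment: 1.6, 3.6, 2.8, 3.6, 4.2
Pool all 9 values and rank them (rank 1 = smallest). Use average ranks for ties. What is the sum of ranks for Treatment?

24

Sorted (ascending): 1.6, 2.8, 3.1, 3.5, 3.6, 3.6, 3.6, 4, 4.2
The 3 values of 3.6 occupy positions 5–7 → average rank 6.
Treatment values → pooled ranks: 1.6→1, 3.6→6, 2.8→2, 3.6→6, 4.2→9
Rank sum = 1 + 6 + 2 + 6 + 9 = 24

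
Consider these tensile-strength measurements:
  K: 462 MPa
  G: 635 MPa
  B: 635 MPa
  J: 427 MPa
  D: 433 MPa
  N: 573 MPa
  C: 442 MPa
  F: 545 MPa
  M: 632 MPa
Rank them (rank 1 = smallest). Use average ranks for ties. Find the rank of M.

7

Sorted (ascending): 427, 433, 442, 462, 545, 573, 632, 635, 635
The 2 values of 635 occupy positions 8–9 → average rank (8+9)/2 = 8.5.
M has value 632 MPa → rank 7.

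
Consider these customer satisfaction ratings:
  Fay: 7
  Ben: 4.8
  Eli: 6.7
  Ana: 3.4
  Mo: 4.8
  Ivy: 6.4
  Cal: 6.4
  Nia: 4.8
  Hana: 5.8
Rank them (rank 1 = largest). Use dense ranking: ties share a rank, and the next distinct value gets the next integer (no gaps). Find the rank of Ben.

Sorted (descending): 7, 6.7, 6.4, 6.4, 5.8, 4.8, 4.8, 4.8, 3.4
The 2 values of 6.4 share dense rank 3.
The 3 values of 4.8 share dense rank 5.
Remaining distinct values take the next consecutive integers.
Ben has value 4.8 → rank 5.

5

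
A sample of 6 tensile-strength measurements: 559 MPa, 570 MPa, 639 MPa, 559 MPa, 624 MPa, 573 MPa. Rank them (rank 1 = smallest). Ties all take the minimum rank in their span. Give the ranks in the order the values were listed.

Sorted (ascending): 559, 559, 570, 573, 624, 639
The 2 values of 559 occupy positions 1–2 → each gets rank 1.

1, 3, 6, 1, 5, 4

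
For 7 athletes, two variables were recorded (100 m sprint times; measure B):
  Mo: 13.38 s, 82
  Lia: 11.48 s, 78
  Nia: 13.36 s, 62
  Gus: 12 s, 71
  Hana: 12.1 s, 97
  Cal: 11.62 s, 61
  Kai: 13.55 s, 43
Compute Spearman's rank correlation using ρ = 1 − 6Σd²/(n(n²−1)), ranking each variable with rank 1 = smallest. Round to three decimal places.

Ranks of variable 1: 6, 1, 5, 3, 4, 2, 7
Ranks of variable 2: 6, 5, 3, 4, 7, 2, 1
d = r₁ − r₂: 0, -4, 2, -1, -3, 0, 6
d²: 0, 16, 4, 1, 9, 0, 36; Σd² = 66
ρ = 1 − 6·66/(7·48) = 1 − 396/336 = -0.179

-0.179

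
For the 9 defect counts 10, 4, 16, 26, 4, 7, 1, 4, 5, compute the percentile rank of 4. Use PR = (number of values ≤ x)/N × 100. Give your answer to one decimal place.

N = 9.
Strictly below 4: 1. Equal to 4: 3.
PR = 4/9 × 100 = 44.4

44.4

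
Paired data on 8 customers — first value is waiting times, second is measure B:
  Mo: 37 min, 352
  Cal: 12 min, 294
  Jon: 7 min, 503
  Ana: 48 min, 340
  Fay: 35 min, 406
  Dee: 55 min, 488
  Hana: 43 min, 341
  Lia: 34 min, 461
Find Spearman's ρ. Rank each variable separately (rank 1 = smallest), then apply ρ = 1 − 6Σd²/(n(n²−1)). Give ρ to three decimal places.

Ranks of variable 1: 5, 2, 1, 7, 4, 8, 6, 3
Ranks of variable 2: 4, 1, 8, 2, 5, 7, 3, 6
d = r₁ − r₂: 1, 1, -7, 5, -1, 1, 3, -3
d²: 1, 1, 49, 25, 1, 1, 9, 9; Σd² = 96
ρ = 1 − 6·96/(8·63) = 1 − 576/504 = -0.143

-0.143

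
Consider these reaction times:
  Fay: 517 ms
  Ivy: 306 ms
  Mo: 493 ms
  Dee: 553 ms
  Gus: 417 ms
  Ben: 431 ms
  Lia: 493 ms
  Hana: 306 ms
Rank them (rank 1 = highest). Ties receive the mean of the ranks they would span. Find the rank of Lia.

Sorted (descending): 553, 517, 493, 493, 431, 417, 306, 306
The 2 values of 493 occupy positions 3–4 → average rank (3+4)/2 = 3.5.
The 2 values of 306 occupy positions 7–8 → average rank (7+8)/2 = 7.5.
Lia has value 493 ms → rank 3.5.

3.5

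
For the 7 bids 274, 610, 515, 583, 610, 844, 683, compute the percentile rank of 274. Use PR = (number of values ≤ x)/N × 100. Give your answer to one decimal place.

14.3

N = 7.
Strictly below 274: 0. Equal to 274: 1.
PR = 1/7 × 100 = 14.3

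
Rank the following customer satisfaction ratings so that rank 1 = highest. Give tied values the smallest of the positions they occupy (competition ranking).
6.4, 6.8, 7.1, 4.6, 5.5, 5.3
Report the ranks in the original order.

3, 2, 1, 6, 4, 5

Sorted (descending): 7.1, 6.8, 6.4, 5.5, 5.3, 4.6
No ties — each value takes its position as its rank.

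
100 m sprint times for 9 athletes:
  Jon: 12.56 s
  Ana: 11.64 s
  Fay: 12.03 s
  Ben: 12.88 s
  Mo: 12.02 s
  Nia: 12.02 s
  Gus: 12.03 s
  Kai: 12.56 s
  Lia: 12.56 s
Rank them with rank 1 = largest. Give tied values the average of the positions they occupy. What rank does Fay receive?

5.5

Sorted (descending): 12.88, 12.56, 12.56, 12.56, 12.03, 12.03, 12.02, 12.02, 11.64
The 3 values of 12.56 occupy positions 2–4 → average rank 3.
The 2 values of 12.03 occupy positions 5–6 → average rank (5+6)/2 = 5.5.
The 2 values of 12.02 occupy positions 7–8 → average rank (7+8)/2 = 7.5.
Fay has value 12.03 s → rank 5.5.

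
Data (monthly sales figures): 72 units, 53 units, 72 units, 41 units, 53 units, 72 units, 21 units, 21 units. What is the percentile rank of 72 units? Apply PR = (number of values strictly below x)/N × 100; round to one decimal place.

N = 8.
Strictly below 72: 5. Equal to 72: 3.
PR = 5/8 × 100 = 62.5

62.5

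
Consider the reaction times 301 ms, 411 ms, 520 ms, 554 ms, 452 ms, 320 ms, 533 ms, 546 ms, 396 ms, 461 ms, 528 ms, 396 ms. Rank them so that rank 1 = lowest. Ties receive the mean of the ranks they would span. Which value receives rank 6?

Sorted (ascending): 301, 320, 396, 396, 411, 452, 461, 520, 528, 533, 546, 554
The 2 values of 396 occupy positions 3–4 → average rank (3+4)/2 = 3.5.
Rank 6 → value 452.

452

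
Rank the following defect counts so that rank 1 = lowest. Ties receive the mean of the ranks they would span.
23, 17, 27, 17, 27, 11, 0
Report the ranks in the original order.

5, 3.5, 6.5, 3.5, 6.5, 2, 1

Sorted (ascending): 0, 11, 17, 17, 23, 27, 27
The 2 values of 17 occupy positions 3–4 → average rank (3+4)/2 = 3.5.
The 2 values of 27 occupy positions 6–7 → average rank (6+7)/2 = 6.5.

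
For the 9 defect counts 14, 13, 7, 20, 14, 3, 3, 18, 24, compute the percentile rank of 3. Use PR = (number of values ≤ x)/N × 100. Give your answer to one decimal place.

N = 9.
Strictly below 3: 0. Equal to 3: 2.
PR = 2/9 × 100 = 22.2

22.2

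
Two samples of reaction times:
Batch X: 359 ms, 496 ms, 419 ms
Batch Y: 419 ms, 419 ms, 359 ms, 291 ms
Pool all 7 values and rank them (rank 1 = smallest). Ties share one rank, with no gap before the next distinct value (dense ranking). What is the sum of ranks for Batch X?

Sorted (ascending): 291, 359, 359, 419, 419, 419, 496
The 2 values of 359 share dense rank 2.
The 3 values of 419 share dense rank 3.
Remaining distinct values take the next consecutive integers.
Batch X values → pooled ranks: 359→2, 496→4, 419→3
Rank sum = 2 + 4 + 3 = 9

9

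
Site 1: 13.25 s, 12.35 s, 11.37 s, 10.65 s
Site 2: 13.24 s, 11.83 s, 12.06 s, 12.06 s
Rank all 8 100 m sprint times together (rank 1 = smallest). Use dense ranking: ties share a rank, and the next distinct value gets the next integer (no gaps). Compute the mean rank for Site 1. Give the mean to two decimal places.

Sorted (ascending): 10.65, 11.37, 11.83, 12.06, 12.06, 12.35, 13.24, 13.25
The 2 values of 12.06 share dense rank 4.
Remaining distinct values take the next consecutive integers.
Site 1 values → pooled ranks: 13.25→7, 12.35→5, 11.37→2, 10.65→1
Mean rank = (7 + 5 + 2 + 1) / 4 = 3.75

3.75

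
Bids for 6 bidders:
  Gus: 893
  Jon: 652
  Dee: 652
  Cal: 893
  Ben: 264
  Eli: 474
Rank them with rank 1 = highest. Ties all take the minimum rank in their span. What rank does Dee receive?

Sorted (descending): 893, 893, 652, 652, 474, 264
The 2 values of 893 occupy positions 1–2 → each gets rank 1.
The 2 values of 652 occupy positions 3–4 → each gets rank 3.
Dee has value 652 → rank 3.

3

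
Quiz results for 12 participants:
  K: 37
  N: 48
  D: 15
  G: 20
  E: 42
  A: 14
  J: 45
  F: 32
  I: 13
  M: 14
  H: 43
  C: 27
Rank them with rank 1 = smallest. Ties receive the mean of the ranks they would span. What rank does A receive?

Sorted (ascending): 13, 14, 14, 15, 20, 27, 32, 37, 42, 43, 45, 48
The 2 values of 14 occupy positions 2–3 → average rank (2+3)/2 = 2.5.
A has value 14 → rank 2.5.

2.5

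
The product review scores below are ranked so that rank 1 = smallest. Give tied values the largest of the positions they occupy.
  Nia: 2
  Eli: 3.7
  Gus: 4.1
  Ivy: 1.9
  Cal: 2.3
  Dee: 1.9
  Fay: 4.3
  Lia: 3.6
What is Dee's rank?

2

Sorted (ascending): 1.9, 1.9, 2, 2.3, 3.6, 3.7, 4.1, 4.3
The 2 values of 1.9 occupy positions 1–2 → each gets rank 2.
Dee has value 1.9 → rank 2.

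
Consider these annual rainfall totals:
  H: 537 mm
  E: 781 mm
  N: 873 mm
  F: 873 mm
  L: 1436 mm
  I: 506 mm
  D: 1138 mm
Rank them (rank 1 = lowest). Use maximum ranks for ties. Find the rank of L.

7

Sorted (ascending): 506, 537, 781, 873, 873, 1138, 1436
The 2 values of 873 occupy positions 4–5 → each gets rank 5.
L has value 1436 mm → rank 7.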